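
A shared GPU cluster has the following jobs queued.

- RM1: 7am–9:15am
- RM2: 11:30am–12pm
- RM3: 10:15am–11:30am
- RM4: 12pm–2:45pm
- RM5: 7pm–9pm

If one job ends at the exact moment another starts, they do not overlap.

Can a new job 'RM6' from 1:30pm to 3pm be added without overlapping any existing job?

No — it overlaps RM4

RM1: ends 9:15am at or before RM6 starts 1:30pm → clear.
RM3: ends 11:30am at or before RM6 starts 1:30pm → clear.
RM2: ends 12pm at or before RM6 starts 1:30pm → clear.
RM4: starts 12pm before RM6 ends 3pm, and ends 2:45pm after RM6 starts 1:30pm → overlap.
RM5: starts 7pm at or after RM6 ends 3pm → clear.
RM6 overlaps RM4.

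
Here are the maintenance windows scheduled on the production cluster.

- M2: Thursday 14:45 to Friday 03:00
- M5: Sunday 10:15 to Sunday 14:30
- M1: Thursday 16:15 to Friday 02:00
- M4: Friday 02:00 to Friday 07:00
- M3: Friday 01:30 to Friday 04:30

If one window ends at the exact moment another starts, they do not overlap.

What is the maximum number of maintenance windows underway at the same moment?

Walk through starts and ends in time order (an end at T is processed before a start at T):
Thursday 14:45 start M2 → 1
Thursday 16:15 start M1 → 2
Friday 01:30 start M3 → 3
Friday 02:00 end M1 → 2
Friday 02:00 start M4 → 3
Friday 03:00 end M2 → 2
Friday 04:30 end M3 → 1
Friday 07:00 end M4 → 0
Sunday 10:15 start M5 → 1
Sunday 14:30 end M5 → 0
Peak is 3, at Friday 01:30 (M1, M2, M3).

3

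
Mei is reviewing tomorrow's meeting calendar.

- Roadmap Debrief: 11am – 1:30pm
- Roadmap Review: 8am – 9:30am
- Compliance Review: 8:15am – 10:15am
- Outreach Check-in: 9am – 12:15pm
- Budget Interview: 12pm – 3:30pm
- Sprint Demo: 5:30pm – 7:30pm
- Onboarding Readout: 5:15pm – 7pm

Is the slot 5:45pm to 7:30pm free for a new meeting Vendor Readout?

Roadmap Review: ends 9:30am at or before Vendor Readout starts 5:45pm → clear.
Compliance Review: ends 10:15am at or before Vendor Readout starts 5:45pm → clear.
Outreach Check-in: ends 12:15pm at or before Vendor Readout starts 5:45pm → clear.
Roadmap Debrief: ends 1:30pm at or before Vendor Readout starts 5:45pm → clear.
Budget Interview: ends 3:30pm at or before Vendor Readout starts 5:45pm → clear.
Onboarding Readout: starts 5:15pm before Vendor Readout ends 7:30pm, and ends 7pm after Vendor Readout starts 5:45pm → overlap.
Sprint Demo: starts 5:30pm before Vendor Readout ends 7:30pm, and ends 7:30pm after Vendor Readout starts 5:45pm → overlap.
Vendor Readout overlaps Sprint Demo, Onboarding Readout.

No — it overlaps Onboarding Readout, Sprint Demo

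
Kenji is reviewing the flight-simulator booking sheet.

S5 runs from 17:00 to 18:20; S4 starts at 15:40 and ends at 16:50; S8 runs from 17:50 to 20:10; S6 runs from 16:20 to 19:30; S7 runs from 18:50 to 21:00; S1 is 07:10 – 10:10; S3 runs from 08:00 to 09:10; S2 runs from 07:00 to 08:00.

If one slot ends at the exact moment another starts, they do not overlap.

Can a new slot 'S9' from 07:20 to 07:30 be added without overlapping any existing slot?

No — it overlaps S1, S2

S2: starts 07:00 before S9 ends 07:30, and ends 08:00 after S9 starts 07:20 → overlap.
S1: starts 07:10 before S9 ends 07:30, and ends 10:10 after S9 starts 07:20 → overlap.
S3: starts 08:00 at or after S9 ends 07:30 → clear.
S4: starts 15:40 at or after S9 ends 07:30 → clear.
S6: starts 16:20 at or after S9 ends 07:30 → clear.
S5: starts 17:00 at or after S9 ends 07:30 → clear.
S8: starts 17:50 at or after S9 ends 07:30 → clear.
S7: starts 18:50 at or after S9 ends 07:30 → clear.
S9 overlaps S1, S2.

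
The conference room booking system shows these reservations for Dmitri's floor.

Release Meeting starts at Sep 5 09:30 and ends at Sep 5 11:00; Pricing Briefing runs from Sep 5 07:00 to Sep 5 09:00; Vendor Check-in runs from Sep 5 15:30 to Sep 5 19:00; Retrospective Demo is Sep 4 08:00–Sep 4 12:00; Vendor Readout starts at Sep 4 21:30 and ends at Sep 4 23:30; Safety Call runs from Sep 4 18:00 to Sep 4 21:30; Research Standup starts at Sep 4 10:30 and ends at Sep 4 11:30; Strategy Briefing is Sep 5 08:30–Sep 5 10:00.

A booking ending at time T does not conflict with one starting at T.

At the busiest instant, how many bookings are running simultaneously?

Sweep the timeline, counting +1 at each start and −1 at each end (ends before starts at a tie):
Sep 4 08:00 start Retrospective Demo → 1
Sep 4 10:30 start Research Standup → 2
Sep 4 11:30 end Research Standup → 1
Sep 4 12:00 end Retrospective Demo → 0
Sep 4 18:00 start Safety Call → 1
Sep 4 21:30 end Safety Call → 0
Sep 4 21:30 start Vendor Readout → 1
Sep 4 23:30 end Vendor Readout → 0
Sep 5 07:00 start Pricing Briefing → 1
Sep 5 08:30 start Strategy Briefing → 2
Sep 5 09:00 end Pricing Briefing → 1
Sep 5 09:30 start Release Meeting → 2
Sep 5 10:00 end Strategy Briefing → 1
Sep 5 11:00 end Release Meeting → 0
Sep 5 15:30 start Vendor Check-in → 1
Sep 5 19:00 end Vendor Check-in → 0
Peak is 2, at Sep 4 10:30 (Research Standup, Retrospective Demo).

2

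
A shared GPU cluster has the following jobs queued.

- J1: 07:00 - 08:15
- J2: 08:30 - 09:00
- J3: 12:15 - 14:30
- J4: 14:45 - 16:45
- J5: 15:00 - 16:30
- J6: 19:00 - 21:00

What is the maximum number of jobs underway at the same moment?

Sort all start/end points and keep a running count:
07:00 start J1 → 1
08:15 end J1 → 0
08:30 start J2 → 1
09:00 end J2 → 0
12:15 start J3 → 1
14:30 end J3 → 0
14:45 start J4 → 1
15:00 start J5 → 2
16:30 end J5 → 1
16:45 end J4 → 0
19:00 start J6 → 1
21:00 end J6 → 0
Peak is 2, at 15:00 (J4, J5).

2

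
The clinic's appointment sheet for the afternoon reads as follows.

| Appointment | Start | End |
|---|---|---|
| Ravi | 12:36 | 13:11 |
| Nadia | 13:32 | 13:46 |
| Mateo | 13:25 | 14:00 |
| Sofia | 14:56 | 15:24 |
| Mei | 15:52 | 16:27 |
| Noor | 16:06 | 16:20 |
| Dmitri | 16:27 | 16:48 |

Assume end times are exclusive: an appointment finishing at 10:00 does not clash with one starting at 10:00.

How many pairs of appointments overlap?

2

Sorted by start: Ravi, Mateo, Nadia, Sofia, Mei, Noor, Dmitri.
Mateo starts after Ravi ends, so Ravi has no further overlaps.
Nadia starts before Mateo ends → Mateo and Nadia overlap.
Sofia starts after Mateo ends, so Mateo has no further overlaps.
Sofia starts after Nadia ends, so Nadia has no further overlaps.
Mei starts after Sofia ends, so Sofia has no further overlaps.
Noor starts before Mei ends → Mei and Noor overlap.
Dmitri starts exactly when Mei ends (back-to-back, no overlap).
Dmitri starts after Noor ends.
Overlapping pairs: Mateo & Nadia, Mei & Noor — 2 in total.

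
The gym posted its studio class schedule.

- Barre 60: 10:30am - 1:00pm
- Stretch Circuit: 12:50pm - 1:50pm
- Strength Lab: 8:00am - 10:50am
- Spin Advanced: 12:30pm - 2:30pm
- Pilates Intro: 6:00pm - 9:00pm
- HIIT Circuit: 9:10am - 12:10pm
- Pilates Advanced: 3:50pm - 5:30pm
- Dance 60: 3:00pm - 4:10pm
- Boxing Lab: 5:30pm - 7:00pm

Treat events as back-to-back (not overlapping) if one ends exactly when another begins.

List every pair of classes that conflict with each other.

Barre 60 & HIIT Circuit, Barre 60 & Spin Advanced, Barre 60 & Strength Lab, Barre 60 & Stretch Circuit, Boxing Lab & Pilates Intro, Dance 60 & Pilates Advanced, HIIT Circuit & Strength Lab, Spin Advanced & Stretch Circuit

Two intervals overlap when each starts before the other ends.
Sorted by start: Strength Lab, HIIT Circuit, Barre 60, Spin Advanced, Stretch Circuit, Dance 60, Pilates Advanced, Boxing Lab, Pilates Intro.
HIIT Circuit starts before Strength Lab ends → Strength Lab and HIIT Circuit overlap.
Barre 60 starts before Strength Lab ends → Strength Lab and Barre 60 overlap.
Spin Advanced starts after Strength Lab ends — done with Strength Lab.
Barre 60 starts before HIIT Circuit ends → HIIT Circuit and Barre 60 overlap.
Spin Advanced starts after HIIT Circuit ends — done with HIIT Circuit.
Spin Advanced starts before Barre 60 ends → Barre 60 and Spin Advanced overlap.
Stretch Circuit starts before Barre 60 ends → Barre 60 and Stretch Circuit overlap.
Dance 60 starts after Barre 60 ends — done with Barre 60.
Stretch Circuit starts before Spin Advanced ends → Spin Advanced and Stretch Circuit overlap.
Dance 60 starts after Spin Advanced ends — done with Spin Advanced.
Dance 60 starts after Stretch Circuit ends — done with Stretch Circuit.
Pilates Advanced starts before Dance 60 ends → Dance 60 and Pilates Advanced overlap.
Boxing Lab starts after Dance 60 ends — done with Dance 60.
Boxing Lab starts exactly when Pilates Advanced ends (back-to-back, no overlap) — done with Pilates Advanced.
Pilates Intro starts before Boxing Lab ends → Boxing Lab and Pilates Intro overlap.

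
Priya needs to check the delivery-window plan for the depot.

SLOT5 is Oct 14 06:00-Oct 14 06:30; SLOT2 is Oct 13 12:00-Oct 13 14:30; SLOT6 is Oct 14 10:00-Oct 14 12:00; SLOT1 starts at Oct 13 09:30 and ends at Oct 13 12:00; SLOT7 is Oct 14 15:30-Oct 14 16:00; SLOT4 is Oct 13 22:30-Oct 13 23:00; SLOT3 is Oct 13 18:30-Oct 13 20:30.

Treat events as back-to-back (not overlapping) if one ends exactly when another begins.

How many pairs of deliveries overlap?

Check each pair: they overlap iff neither finishes before the other starts.
Sorted by start: SLOT1, SLOT2, SLOT3, SLOT4, SLOT5, SLOT6, SLOT7.
SLOT2 starts exactly when SLOT1 ends (back-to-back, no overlap), so SLOT1 has no further overlaps.
SLOT3 starts after SLOT2 ends, so SLOT2 has no further overlaps.
SLOT4 starts after SLOT3 ends, so SLOT3 has no further overlaps.
SLOT5 starts after SLOT4 ends, so SLOT4 has no further overlaps.
SLOT6 starts after SLOT5 ends, so SLOT5 has no further overlaps.
SLOT7 starts after SLOT6 ends.
No pair overlaps.

0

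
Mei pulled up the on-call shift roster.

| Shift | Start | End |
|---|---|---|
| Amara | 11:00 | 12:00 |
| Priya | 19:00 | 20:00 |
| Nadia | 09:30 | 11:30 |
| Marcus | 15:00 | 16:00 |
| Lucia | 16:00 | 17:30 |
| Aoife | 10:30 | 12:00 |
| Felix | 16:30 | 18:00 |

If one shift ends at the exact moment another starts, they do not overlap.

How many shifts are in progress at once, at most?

3

Sweep the timeline, counting +1 at each start and −1 at each end (ends before starts at a tie):
09:30 start Nadia → 1
10:30 start Aoife → 2
11:00 start Amara → 3
11:30 end Nadia → 2
12:00 end Amara → 1
12:00 end Aoife → 0
15:00 start Marcus → 1
16:00 end Marcus → 0
16:00 start Lucia → 1
16:30 start Felix → 2
17:30 end Lucia → 1
18:00 end Felix → 0
19:00 start Priya → 1
20:00 end Priya → 0
Peak is 3, at 11:00 (Amara, Aoife, Nadia).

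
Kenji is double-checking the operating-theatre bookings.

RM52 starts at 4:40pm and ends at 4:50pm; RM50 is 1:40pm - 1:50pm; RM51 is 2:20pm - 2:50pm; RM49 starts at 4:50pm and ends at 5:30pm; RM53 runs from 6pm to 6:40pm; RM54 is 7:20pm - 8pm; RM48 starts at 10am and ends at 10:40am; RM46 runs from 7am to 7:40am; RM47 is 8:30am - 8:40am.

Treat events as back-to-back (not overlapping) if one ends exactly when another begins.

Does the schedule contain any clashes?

No

Sorted by start: RM46, RM47, RM48, RM50, RM51, RM52, RM49, RM53, RM54.
RM47 starts after RM46 ends — done with RM46.
RM48 starts after RM47 ends — done with RM47.
RM50 starts after RM48 ends — done with RM48.
RM51 starts after RM50 ends — done with RM50.
RM52 starts after RM51 ends — done with RM51.
RM49 starts exactly when RM52 ends (back-to-back, no overlap) — done with RM52.
RM53 starts after RM49 ends — done with RM49.
RM54 starts after RM53 ends.
Every pair is clear; the schedule has no overlaps.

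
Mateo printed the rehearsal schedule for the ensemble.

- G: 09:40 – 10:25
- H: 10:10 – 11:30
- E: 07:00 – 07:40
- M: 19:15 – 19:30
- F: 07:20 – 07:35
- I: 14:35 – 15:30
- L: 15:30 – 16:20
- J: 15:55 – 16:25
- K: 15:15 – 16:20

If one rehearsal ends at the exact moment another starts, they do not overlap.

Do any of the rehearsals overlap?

Yes

Sorted by start: E, F, G, H, I, K, L, J, M.
F starts before E ends → E and F overlap.
That's a conflict, so the schedule is not conflict-free.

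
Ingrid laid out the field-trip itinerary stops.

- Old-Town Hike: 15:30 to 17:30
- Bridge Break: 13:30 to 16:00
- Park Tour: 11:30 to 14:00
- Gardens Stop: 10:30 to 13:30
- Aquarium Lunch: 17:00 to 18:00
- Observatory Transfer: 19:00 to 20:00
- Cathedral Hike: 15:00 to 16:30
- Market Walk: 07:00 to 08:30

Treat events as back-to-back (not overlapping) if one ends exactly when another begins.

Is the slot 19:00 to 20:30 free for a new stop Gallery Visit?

Market Walk: ends 08:30 at or before Gallery Visit starts 19:00 → clear.
Gardens Stop: ends 13:30 at or before Gallery Visit starts 19:00 → clear.
Park Tour: ends 14:00 at or before Gallery Visit starts 19:00 → clear.
Bridge Break: ends 16:00 at or before Gallery Visit starts 19:00 → clear.
Cathedral Hike: ends 16:30 at or before Gallery Visit starts 19:00 → clear.
Old-Town Hike: ends 17:30 at or before Gallery Visit starts 19:00 → clear.
Aquarium Lunch: ends 18:00 at or before Gallery Visit starts 19:00 → clear.
Observatory Transfer: starts 19:00 before Gallery Visit ends 20:30, and ends 20:00 after Gallery Visit starts 19:00 → overlap.
Gallery Visit overlaps Observatory Transfer.

No — it overlaps Observatory Transfer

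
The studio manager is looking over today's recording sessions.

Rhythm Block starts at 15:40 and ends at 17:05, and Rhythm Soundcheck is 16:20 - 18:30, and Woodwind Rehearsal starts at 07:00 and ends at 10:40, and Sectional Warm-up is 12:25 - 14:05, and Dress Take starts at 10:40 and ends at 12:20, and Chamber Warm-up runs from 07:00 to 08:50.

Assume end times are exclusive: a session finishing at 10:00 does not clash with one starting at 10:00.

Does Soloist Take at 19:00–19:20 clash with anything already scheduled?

No — it doesn't clash with anything

Chamber Warm-up: ends 08:50 at or before Soloist Take starts 19:00 → clear.
Woodwind Rehearsal: ends 10:40 at or before Soloist Take starts 19:00 → clear.
Dress Take: ends 12:20 at or before Soloist Take starts 19:00 → clear.
Sectional Warm-up: ends 14:05 at or before Soloist Take starts 19:00 → clear.
Rhythm Block: ends 17:05 at or before Soloist Take starts 19:00 → clear.
Rhythm Soundcheck: ends 18:30 at or before Soloist Take starts 19:00 → clear.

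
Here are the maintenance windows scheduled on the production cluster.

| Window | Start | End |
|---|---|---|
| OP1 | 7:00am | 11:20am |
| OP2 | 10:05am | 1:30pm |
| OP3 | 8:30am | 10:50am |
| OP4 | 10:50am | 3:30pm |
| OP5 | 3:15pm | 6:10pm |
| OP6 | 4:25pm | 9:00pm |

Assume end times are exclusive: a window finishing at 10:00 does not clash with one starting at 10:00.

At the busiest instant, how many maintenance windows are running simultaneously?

Walk through starts and ends in time order (an end at T is processed before a start at T):
7:00am start OP1 → 1
8:30am start OP3 → 2
10:05am start OP2 → 3
10:50am end OP3 → 2
10:50am start OP4 → 3
11:20am end OP1 → 2
1:30pm end OP2 → 1
3:15pm start OP5 → 2
3:30pm end OP4 → 1
4:25pm start OP6 → 2
6:10pm end OP5 → 1
9:00pm end OP6 → 0
Peak is 3, at 10:05am (OP1, OP2, OP3).

3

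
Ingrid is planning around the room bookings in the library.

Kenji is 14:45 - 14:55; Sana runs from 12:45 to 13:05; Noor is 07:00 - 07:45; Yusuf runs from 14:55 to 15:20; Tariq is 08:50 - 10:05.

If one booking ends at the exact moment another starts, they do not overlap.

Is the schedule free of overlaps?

Yes

Two intervals overlap when each starts before the other ends.
Sorted by start: Noor, Tariq, Sana, Kenji, Yusuf.
Tariq starts after Noor ends, so Noor has no further overlaps.
Sana starts after Tariq ends, so Tariq has no further overlaps.
Kenji starts after Sana ends, so Sana has no further overlaps.
Yusuf starts exactly when Kenji ends (back-to-back, no overlap).
Every pair is clear; the schedule has no overlaps.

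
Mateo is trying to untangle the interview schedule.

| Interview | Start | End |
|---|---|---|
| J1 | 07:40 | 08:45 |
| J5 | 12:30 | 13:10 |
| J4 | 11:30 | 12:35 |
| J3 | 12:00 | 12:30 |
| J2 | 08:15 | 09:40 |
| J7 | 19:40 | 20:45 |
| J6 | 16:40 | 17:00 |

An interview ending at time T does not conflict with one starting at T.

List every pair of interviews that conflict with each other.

Two intervals overlap when each starts before the other ends.
Sorted by start: J1, J2, J4, J3, J5, J6, J7.
J2 starts before J1 ends → J1 and J2 overlap.
J4 starts after J1 ends — done with J1.
J4 starts after J2 ends — done with J2.
J3 starts before J4 ends → J4 and J3 overlap.
J5 starts before J4 ends → J4 and J5 overlap.
J6 starts after J4 ends — done with J4.
J5 starts exactly when J3 ends (back-to-back, no overlap) — done with J3.
J6 starts after J5 ends — done with J5.
J7 starts after J6 ends.

J1 & J2, J3 & J4, J4 & J5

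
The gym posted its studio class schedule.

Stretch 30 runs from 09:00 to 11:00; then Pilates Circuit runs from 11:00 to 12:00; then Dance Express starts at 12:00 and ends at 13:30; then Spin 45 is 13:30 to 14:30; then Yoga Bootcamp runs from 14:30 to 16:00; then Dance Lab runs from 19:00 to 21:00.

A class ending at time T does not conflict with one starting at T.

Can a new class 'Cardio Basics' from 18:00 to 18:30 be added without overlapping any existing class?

Stretch 30: ends 11:00 at or before Cardio Basics starts 18:00 → clear.
Pilates Circuit: ends 12:00 at or before Cardio Basics starts 18:00 → clear.
Dance Express: ends 13:30 at or before Cardio Basics starts 18:00 → clear.
Spin 45: ends 14:30 at or before Cardio Basics starts 18:00 → clear.
Yoga Bootcamp: ends 16:00 at or before Cardio Basics starts 18:00 → clear.
Dance Lab: starts 19:00 at or after Cardio Basics ends 18:30 → clear.

Yes — the slot is free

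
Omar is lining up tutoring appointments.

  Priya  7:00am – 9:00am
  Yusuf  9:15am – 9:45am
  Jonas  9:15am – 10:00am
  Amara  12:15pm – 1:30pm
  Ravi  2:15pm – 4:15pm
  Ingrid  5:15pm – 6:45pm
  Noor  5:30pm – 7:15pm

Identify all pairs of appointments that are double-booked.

Ingrid & Noor, Jonas & Yusuf

Sorted by start: Priya, Yusuf, Jonas, Amara, Ravi, Ingrid, Noor.
Yusuf starts after Priya ends, so Priya has no further overlaps.
Jonas starts before Yusuf ends → Yusuf and Jonas overlap.
Amara starts after Yusuf ends, so Yusuf has no further overlaps.
Amara starts after Jonas ends, so Jonas has no further overlaps.
Ravi starts after Amara ends, so Amara has no further overlaps.
Ingrid starts after Ravi ends, so Ravi has no further overlaps.
Noor starts before Ingrid ends → Ingrid and Noor overlap.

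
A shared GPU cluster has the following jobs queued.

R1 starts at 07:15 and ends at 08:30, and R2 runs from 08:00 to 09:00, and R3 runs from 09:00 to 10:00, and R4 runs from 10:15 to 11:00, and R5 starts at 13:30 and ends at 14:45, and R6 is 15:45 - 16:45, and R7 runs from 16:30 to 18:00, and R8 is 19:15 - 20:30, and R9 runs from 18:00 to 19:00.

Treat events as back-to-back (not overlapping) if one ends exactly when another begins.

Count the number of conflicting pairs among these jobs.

2

Check each pair: they overlap iff neither finishes before the other starts.
Sorted by start: R1, R2, R3, R4, R5, R6, R7, R9, R8.
R2 starts before R1 ends → R1 and R2 overlap.
R3 starts after R1 ends; R1 is clear from here.
R3 starts exactly when R2 ends (back-to-back, no overlap); R2 is clear from here.
R4 starts after R3 ends; R3 is clear from here.
R5 starts after R4 ends; R4 is clear from here.
R6 starts after R5 ends; R5 is clear from here.
R7 starts before R6 ends → R6 and R7 overlap.
R9 starts after R6 ends; R6 is clear from here.
R9 starts exactly when R7 ends (back-to-back, no overlap); R7 is clear from here.
R8 starts after R9 ends.
Overlapping pairs: R1 & R2, R6 & R7 — 2 in total.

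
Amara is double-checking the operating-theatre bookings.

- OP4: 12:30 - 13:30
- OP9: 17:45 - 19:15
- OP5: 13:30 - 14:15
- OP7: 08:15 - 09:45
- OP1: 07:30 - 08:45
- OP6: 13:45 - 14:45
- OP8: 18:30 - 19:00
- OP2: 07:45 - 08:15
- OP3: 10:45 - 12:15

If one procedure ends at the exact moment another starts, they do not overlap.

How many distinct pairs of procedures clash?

4

Sorted by start: OP1, OP2, OP7, OP3, OP4, OP5, OP6, OP9, OP8.
OP2 starts before OP1 ends → OP1 and OP2 overlap.
OP7 starts before OP1 ends → OP1 and OP7 overlap.
OP3 starts after OP1 ends — done with OP1.
OP7 starts exactly when OP2 ends (back-to-back, no overlap) — done with OP2.
OP3 starts after OP7 ends — done with OP7.
OP4 starts after OP3 ends — done with OP3.
OP5 starts exactly when OP4 ends (back-to-back, no overlap) — done with OP4.
OP6 starts before OP5 ends → OP5 and OP6 overlap.
OP9 starts after OP5 ends — done with OP5.
OP9 starts after OP6 ends — done with OP6.
OP8 starts before OP9 ends → OP9 and OP8 overlap.
Overlapping pairs: OP1 & OP2, OP1 & OP7, OP5 & OP6, OP8 & OP9 — 4 in total.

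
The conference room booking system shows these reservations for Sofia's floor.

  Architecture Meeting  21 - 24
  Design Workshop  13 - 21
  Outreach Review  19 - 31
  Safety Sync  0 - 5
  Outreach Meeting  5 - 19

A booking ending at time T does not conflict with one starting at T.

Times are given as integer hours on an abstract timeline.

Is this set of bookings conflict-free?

No

Sorted by start: Safety Sync, Outreach Meeting, Design Workshop, Outreach Review, Architecture Meeting.
Outreach Meeting starts exactly when Safety Sync ends (back-to-back, no overlap); Safety Sync is clear from here.
Design Workshop starts before Outreach Meeting ends → Outreach Meeting and Design Workshop overlap.
That's a conflict, so the schedule is not conflict-free.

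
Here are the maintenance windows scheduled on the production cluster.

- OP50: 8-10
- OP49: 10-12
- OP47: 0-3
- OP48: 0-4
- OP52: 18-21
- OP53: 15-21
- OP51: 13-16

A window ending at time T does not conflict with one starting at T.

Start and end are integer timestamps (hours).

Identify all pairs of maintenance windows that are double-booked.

OP47 & OP48, OP51 & OP53, OP52 & OP53

Check each pair: they overlap iff neither finishes before the other starts.
Sorted by start: OP47, OP48, OP50, OP49, OP51, OP53, OP52.
OP48 starts before OP47 ends → OP47 and OP48 overlap.
OP50 starts after OP47 ends, so nothing later overlaps OP47 either.
OP50 starts after OP48 ends, so nothing later overlaps OP48 either.
OP49 starts exactly when OP50 ends (back-to-back, no overlap), so nothing later overlaps OP50 either.
OP51 starts after OP49 ends, so nothing later overlaps OP49 either.
OP53 starts before OP51 ends → OP51 and OP53 overlap.
OP52 starts after OP51 ends.
OP52 starts before OP53 ends → OP53 and OP52 overlap.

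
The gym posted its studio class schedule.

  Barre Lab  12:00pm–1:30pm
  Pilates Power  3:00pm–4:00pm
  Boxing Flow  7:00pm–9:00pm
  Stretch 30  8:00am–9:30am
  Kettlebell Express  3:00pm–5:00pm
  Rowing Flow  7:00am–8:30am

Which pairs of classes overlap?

Kettlebell Express & Pilates Power, Rowing Flow & Stretch 30

Check each pair: they overlap iff neither finishes before the other starts.
Sorted by start: Rowing Flow, Stretch 30, Barre Lab, Kettlebell Express, Pilates Power, Boxing Flow.
Stretch 30 starts before Rowing Flow ends → Rowing Flow and Stretch 30 overlap.
Barre Lab starts after Rowing Flow ends, so nothing later overlaps Rowing Flow either.
Barre Lab starts after Stretch 30 ends, so nothing later overlaps Stretch 30 either.
Kettlebell Express starts after Barre Lab ends, so nothing later overlaps Barre Lab either.
Pilates Power starts before Kettlebell Express ends → Kettlebell Express and Pilates Power overlap.
Boxing Flow starts after Kettlebell Express ends.
Boxing Flow starts after Pilates Power ends.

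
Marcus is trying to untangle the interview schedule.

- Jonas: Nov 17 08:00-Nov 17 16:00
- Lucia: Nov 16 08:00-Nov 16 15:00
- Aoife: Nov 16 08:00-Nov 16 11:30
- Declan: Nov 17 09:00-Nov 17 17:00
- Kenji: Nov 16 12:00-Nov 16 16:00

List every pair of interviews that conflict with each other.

Aoife & Lucia, Declan & Jonas, Kenji & Lucia

Sorted by start: Lucia, Aoife, Kenji, Jonas, Declan.
Aoife starts before Lucia ends → Lucia and Aoife overlap.
Kenji starts before Lucia ends → Lucia and Kenji overlap.
Jonas starts after Lucia ends, so Lucia has no further overlaps.
Kenji starts after Aoife ends, so Aoife has no further overlaps.
Jonas starts after Kenji ends, so Kenji has no further overlaps.
Declan starts before Jonas ends → Jonas and Declan overlap.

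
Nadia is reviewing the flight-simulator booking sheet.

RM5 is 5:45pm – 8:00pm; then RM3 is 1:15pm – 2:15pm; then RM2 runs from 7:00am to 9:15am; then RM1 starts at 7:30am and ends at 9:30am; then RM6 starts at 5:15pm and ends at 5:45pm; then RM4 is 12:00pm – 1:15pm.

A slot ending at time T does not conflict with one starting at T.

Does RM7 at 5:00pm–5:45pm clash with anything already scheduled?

RM2: ends 9:15am at or before RM7 starts 5:00pm → clear.
RM1: ends 9:30am at or before RM7 starts 5:00pm → clear.
RM4: ends 1:15pm at or before RM7 starts 5:00pm → clear.
RM3: ends 2:15pm at or before RM7 starts 5:00pm → clear.
RM6: starts 5:15pm before RM7 ends 5:45pm, and ends 5:45pm after RM7 starts 5:00pm → overlap.
RM5: starts 5:45pm at or after RM7 ends 5:45pm → clear.
RM7 overlaps RM6.

Yes — it overlaps RM6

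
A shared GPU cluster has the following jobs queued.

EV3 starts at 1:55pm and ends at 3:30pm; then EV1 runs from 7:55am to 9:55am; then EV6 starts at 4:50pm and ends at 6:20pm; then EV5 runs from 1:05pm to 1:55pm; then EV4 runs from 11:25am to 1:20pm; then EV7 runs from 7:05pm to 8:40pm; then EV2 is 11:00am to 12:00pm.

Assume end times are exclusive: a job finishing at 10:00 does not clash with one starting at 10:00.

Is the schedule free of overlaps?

No

Sorted by start: EV1, EV2, EV4, EV5, EV3, EV6, EV7.
EV2 starts after EV1 ends, so nothing later overlaps EV1 either.
EV4 starts before EV2 ends → EV2 and EV4 overlap.
That's a conflict, so the schedule is not conflict-free.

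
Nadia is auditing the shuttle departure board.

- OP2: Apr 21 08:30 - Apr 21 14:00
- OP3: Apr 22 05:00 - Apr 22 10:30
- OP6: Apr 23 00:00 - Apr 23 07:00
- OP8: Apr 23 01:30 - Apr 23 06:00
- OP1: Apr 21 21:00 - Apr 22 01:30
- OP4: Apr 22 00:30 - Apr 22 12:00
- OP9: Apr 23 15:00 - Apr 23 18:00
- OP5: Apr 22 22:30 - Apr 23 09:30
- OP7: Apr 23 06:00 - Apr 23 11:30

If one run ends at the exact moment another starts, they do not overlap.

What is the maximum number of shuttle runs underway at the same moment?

Walk through starts and ends in time order (an end at T is processed before a start at T):
Apr 21 08:30 start OP2 → 1
Apr 21 14:00 end OP2 → 0
Apr 21 21:00 start OP1 → 1
Apr 22 00:30 start OP4 → 2
Apr 22 01:30 end OP1 → 1
Apr 22 05:00 start OP3 → 2
Apr 22 10:30 end OP3 → 1
Apr 22 12:00 end OP4 → 0
Apr 22 22:30 start OP5 → 1
Apr 23 00:00 start OP6 → 2
Apr 23 01:30 start OP8 → 3
Apr 23 06:00 end OP8 → 2
Apr 23 06:00 start OP7 → 3
Apr 23 07:00 end OP6 → 2
Apr 23 09:30 end OP5 → 1
Apr 23 11:30 end OP7 → 0
Apr 23 15:00 start OP9 → 1
Apr 23 18:00 end OP9 → 0
Peak is 3, at Apr 23 01:30 (OP5, OP6, OP8).

3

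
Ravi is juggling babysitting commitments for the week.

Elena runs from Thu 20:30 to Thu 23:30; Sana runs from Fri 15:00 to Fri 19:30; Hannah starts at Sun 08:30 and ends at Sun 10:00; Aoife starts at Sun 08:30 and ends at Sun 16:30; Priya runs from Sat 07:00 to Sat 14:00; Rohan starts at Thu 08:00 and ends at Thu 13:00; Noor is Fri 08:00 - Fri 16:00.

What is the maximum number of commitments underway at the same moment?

Walk through starts and ends in time order (an end at T is processed before a start at T):
Thu 08:00 start Rohan → 1
Thu 13:00 end Rohan → 0
Thu 20:30 start Elena → 1
Thu 23:30 end Elena → 0
Fri 08:00 start Noor → 1
Fri 15:00 start Sana → 2
Fri 16:00 end Noor → 1
Fri 19:30 end Sana → 0
Sat 07:00 start Priya → 1
Sat 14:00 end Priya → 0
Sun 08:30 start Aoife → 1
Sun 08:30 start Hannah → 2
Sun 10:00 end Hannah → 1
Sun 16:30 end Aoife → 0
Peak is 2, at Fri 15:00 (Noor, Sana).

2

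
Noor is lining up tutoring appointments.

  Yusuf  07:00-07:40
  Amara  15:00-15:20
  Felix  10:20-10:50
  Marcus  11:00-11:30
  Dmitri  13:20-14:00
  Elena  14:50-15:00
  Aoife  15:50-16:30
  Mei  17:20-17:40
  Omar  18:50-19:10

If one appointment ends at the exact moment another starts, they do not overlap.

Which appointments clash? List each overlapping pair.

Check each pair: they overlap iff neither finishes before the other starts.
Sorted by start: Yusuf, Felix, Marcus, Dmitri, Elena, Amara, Aoife, Mei, Omar.
Felix starts after Yusuf ends, so Yusuf has no further overlaps.
Marcus starts after Felix ends, so Felix has no further overlaps.
Dmitri starts after Marcus ends, so Marcus has no further overlaps.
Elena starts after Dmitri ends, so Dmitri has no further overlaps.
Amara starts exactly when Elena ends (back-to-back, no overlap), so Elena has no further overlaps.
Aoife starts after Amara ends, so Amara has no further overlaps.
Mei starts after Aoife ends, so Aoife has no further overlaps.
Omar starts after Mei ends.

no conflicts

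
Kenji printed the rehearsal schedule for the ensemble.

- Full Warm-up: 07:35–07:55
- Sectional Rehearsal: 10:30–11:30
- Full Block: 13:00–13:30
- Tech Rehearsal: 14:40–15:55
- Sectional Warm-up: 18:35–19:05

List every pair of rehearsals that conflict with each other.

Two intervals overlap when each starts before the other ends.
Sorted by start: Full Warm-up, Sectional Rehearsal, Full Block, Tech Rehearsal, Sectional Warm-up.
Sectional Rehearsal starts after Full Warm-up ends; Full Warm-up is clear from here.
Full Block starts after Sectional Rehearsal ends; Sectional Rehearsal is clear from here.
Tech Rehearsal starts after Full Block ends; Full Block is clear from here.
Sectional Warm-up starts after Tech Rehearsal ends.

none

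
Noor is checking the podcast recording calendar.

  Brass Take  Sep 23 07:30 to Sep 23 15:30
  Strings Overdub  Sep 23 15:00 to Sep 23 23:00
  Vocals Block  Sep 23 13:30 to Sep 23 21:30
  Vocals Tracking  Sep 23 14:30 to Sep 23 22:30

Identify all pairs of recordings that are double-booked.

Two intervals overlap when each starts before the other ends.
Sorted by start: Brass Take, Vocals Block, Vocals Tracking, Strings Overdub.
Vocals Block starts before Brass Take ends → Brass Take and Vocals Block overlap.
Vocals Tracking starts before Brass Take ends → Brass Take and Vocals Tracking overlap.
Strings Overdub starts before Brass Take ends → Brass Take and Strings Overdub overlap.
Vocals Tracking starts before Vocals Block ends → Vocals Block and Vocals Tracking overlap.
Strings Overdub starts before Vocals Block ends → Vocals Block and Strings Overdub overlap.
Strings Overdub starts before Vocals Tracking ends → Vocals Tracking and Strings Overdub overlap.

Brass Take & Strings Overdub, Brass Take & Vocals Block, Brass Take & Vocals Tracking, Strings Overdub & Vocals Block, Strings Overdub & Vocals Tracking, Vocals Block & Vocals Tracking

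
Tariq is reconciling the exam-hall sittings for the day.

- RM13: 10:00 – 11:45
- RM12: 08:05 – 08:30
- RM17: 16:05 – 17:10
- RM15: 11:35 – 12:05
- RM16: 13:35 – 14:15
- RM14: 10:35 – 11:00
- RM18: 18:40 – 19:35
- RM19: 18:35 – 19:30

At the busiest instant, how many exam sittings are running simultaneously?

2

Sort all start/end points and keep a running count:
08:05 start RM12 → 1
08:30 end RM12 → 0
10:00 start RM13 → 1
10:35 start RM14 → 2
11:00 end RM14 → 1
11:35 start RM15 → 2
11:45 end RM13 → 1
12:05 end RM15 → 0
13:35 start RM16 → 1
14:15 end RM16 → 0
16:05 start RM17 → 1
17:10 end RM17 → 0
18:35 start RM19 → 1
18:40 start RM18 → 2
19:30 end RM19 → 1
19:35 end RM18 → 0
Peak is 2, at 10:35 (RM13, RM14).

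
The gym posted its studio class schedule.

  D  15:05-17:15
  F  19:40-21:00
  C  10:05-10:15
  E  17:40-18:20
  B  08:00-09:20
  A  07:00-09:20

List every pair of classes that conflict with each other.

Check each pair: they overlap iff neither finishes before the other starts.
Sorted by start: A, B, C, D, E, F.
B starts before A ends → A and B overlap.
C starts after A ends — done with A.
C starts after B ends — done with B.
D starts after C ends — done with C.
E starts after D ends — done with D.
F starts after E ends.

A & B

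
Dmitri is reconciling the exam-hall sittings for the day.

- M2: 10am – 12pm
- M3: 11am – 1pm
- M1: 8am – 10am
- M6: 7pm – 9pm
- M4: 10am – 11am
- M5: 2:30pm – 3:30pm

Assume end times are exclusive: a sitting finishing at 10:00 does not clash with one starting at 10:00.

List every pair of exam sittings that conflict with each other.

Check each pair: they overlap iff neither finishes before the other starts.
Sorted by start: M1, M2, M4, M3, M5, M6.
M2 starts exactly when M1 ends (back-to-back, no overlap) — done with M1.
M4 starts before M2 ends → M2 and M4 overlap.
M3 starts before M2 ends → M2 and M3 overlap.
M5 starts after M2 ends — done with M2.
M3 starts exactly when M4 ends (back-to-back, no overlap) — done with M4.
M5 starts after M3 ends — done with M3.
M6 starts after M5 ends.

M2 & M3, M2 & M4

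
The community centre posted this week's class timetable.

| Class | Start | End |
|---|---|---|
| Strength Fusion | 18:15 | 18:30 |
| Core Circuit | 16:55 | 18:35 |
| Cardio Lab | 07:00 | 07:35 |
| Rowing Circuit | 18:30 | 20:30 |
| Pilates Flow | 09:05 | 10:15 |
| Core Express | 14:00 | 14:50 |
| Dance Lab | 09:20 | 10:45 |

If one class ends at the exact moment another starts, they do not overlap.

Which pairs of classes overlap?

Check each pair: they overlap iff neither finishes before the other starts.
Sorted by start: Cardio Lab, Pilates Flow, Dance Lab, Core Express, Core Circuit, Strength Fusion, Rowing Circuit.
Pilates Flow starts after Cardio Lab ends, so Cardio Lab has no further overlaps.
Dance Lab starts before Pilates Flow ends → Pilates Flow and Dance Lab overlap.
Core Express starts after Pilates Flow ends, so Pilates Flow has no further overlaps.
Core Express starts after Dance Lab ends, so Dance Lab has no further overlaps.
Core Circuit starts after Core Express ends, so Core Express has no further overlaps.
Strength Fusion starts before Core Circuit ends → Core Circuit and Strength Fusion overlap.
Rowing Circuit starts before Core Circuit ends → Core Circuit and Rowing Circuit overlap.
Rowing Circuit starts exactly when Strength Fusion ends (back-to-back, no overlap).

Core Circuit & Rowing Circuit, Core Circuit & Strength Fusion, Dance Lab & Pilates Flow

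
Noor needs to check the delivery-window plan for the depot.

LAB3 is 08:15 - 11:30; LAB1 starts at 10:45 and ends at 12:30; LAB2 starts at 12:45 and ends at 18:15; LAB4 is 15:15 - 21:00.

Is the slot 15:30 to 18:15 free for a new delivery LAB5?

LAB3: ends 11:30 at or before LAB5 starts 15:30 → clear.
LAB1: ends 12:30 at or before LAB5 starts 15:30 → clear.
LAB2: starts 12:45 before LAB5 ends 18:15, and ends 18:15 after LAB5 starts 15:30 → overlap.
LAB4: starts 15:15 before LAB5 ends 18:15, and ends 21:00 after LAB5 starts 15:30 → overlap.
LAB5 overlaps LAB2, LAB4.

No — it overlaps LAB2, LAB4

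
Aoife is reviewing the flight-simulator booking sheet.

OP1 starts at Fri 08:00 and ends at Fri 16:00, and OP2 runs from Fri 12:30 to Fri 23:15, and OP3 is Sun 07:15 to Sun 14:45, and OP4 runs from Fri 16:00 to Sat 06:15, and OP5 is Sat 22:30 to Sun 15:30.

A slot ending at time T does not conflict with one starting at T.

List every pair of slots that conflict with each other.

Sorted by start: OP1, OP2, OP4, OP5, OP3.
OP2 starts before OP1 ends → OP1 and OP2 overlap.
OP4 starts exactly when OP1 ends (back-to-back, no overlap) — done with OP1.
OP4 starts before OP2 ends → OP2 and OP4 overlap.
OP5 starts after OP2 ends — done with OP2.
OP5 starts after OP4 ends — done with OP4.
OP3 starts before OP5 ends → OP5 and OP3 overlap.

OP1 & OP2, OP2 & OP4, OP3 & OP5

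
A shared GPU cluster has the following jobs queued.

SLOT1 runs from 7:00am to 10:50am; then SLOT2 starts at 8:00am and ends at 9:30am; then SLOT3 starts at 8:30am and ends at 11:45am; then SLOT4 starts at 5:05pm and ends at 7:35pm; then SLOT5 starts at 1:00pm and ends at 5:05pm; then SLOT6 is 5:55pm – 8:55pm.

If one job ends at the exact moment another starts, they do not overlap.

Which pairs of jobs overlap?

SLOT1 & SLOT2, SLOT1 & SLOT3, SLOT2 & SLOT3, SLOT4 & SLOT6

Sorted by start: SLOT1, SLOT2, SLOT3, SLOT5, SLOT4, SLOT6.
SLOT2 starts before SLOT1 ends → SLOT1 and SLOT2 overlap.
SLOT3 starts before SLOT1 ends → SLOT1 and SLOT3 overlap.
SLOT5 starts after SLOT1 ends; SLOT1 is clear from here.
SLOT3 starts before SLOT2 ends → SLOT2 and SLOT3 overlap.
SLOT5 starts after SLOT2 ends; SLOT2 is clear from here.
SLOT5 starts after SLOT3 ends; SLOT3 is clear from here.
SLOT4 starts exactly when SLOT5 ends (back-to-back, no overlap); SLOT5 is clear from here.
SLOT6 starts before SLOT4 ends → SLOT4 and SLOT6 overlap.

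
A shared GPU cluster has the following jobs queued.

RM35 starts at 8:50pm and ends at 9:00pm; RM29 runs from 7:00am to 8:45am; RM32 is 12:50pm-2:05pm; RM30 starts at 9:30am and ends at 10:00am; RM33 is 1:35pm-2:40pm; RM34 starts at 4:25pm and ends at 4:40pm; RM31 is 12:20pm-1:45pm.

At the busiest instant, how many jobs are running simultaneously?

Walk through starts and ends in time order (an end at T is processed before a start at T):
7:00am start RM29 → 1
8:45am end RM29 → 0
9:30am start RM30 → 1
10:00am end RM30 → 0
12:20pm start RM31 → 1
12:50pm start RM32 → 2
1:35pm start RM33 → 3
1:45pm end RM31 → 2
2:05pm end RM32 → 1
2:40pm end RM33 → 0
4:25pm start RM34 → 1
4:40pm end RM34 → 0
8:50pm start RM35 → 1
9:00pm end RM35 → 0
Peak is 3, at 1:35pm (RM31, RM32, RM33).

3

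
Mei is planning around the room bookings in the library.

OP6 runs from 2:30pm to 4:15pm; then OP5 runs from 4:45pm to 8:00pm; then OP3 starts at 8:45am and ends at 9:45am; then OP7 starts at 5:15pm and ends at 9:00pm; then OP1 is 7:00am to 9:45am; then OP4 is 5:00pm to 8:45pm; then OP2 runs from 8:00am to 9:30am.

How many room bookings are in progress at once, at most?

Walk through starts and ends in time order (an end at T is processed before a start at T):
7:00am start OP1 → 1
8:00am start OP2 → 2
8:45am start OP3 → 3
9:30am end OP2 → 2
9:45am end OP1 → 1
9:45am end OP3 → 0
2:30pm start OP6 → 1
4:15pm end OP6 → 0
4:45pm start OP5 → 1
5:00pm start OP4 → 2
5:15pm start OP7 → 3
8:00pm end OP5 → 2
8:45pm end OP4 → 1
9:00pm end OP7 → 0
Peak is 3, at 8:45am (OP1, OP2, OP3).

3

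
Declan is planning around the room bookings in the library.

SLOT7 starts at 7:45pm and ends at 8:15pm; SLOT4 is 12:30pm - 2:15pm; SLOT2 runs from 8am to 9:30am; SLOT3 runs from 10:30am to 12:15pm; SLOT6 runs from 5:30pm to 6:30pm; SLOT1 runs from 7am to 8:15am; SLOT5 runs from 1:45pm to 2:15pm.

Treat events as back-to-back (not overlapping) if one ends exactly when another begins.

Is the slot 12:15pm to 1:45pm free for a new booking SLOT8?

No — it overlaps SLOT4

SLOT1: ends 8:15am at or before SLOT8 starts 12:15pm → clear.
SLOT2: ends 9:30am at or before SLOT8 starts 12:15pm → clear.
SLOT3: ends 12:15pm at or before SLOT8 starts 12:15pm → clear.
SLOT4: starts 12:30pm before SLOT8 ends 1:45pm, and ends 2:15pm after SLOT8 starts 12:15pm → overlap.
SLOT5: starts 1:45pm at or after SLOT8 ends 1:45pm → clear.
SLOT6: starts 5:30pm at or after SLOT8 ends 1:45pm → clear.
SLOT7: starts 7:45pm at or after SLOT8 ends 1:45pm → clear.
SLOT8 overlaps SLOT4.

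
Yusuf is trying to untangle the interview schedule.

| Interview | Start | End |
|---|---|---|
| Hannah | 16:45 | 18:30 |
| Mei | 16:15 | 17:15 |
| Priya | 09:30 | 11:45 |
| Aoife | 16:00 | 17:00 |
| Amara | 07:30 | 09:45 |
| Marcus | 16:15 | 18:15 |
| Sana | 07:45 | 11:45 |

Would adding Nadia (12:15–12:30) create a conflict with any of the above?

Amara: ends 09:45 at or before Nadia starts 12:15 → clear.
Sana: ends 11:45 at or before Nadia starts 12:15 → clear.
Priya: ends 11:45 at or before Nadia starts 12:15 → clear.
Aoife: starts 16:00 at or after Nadia ends 12:30 → clear.
Mei: starts 16:15 at or after Nadia ends 12:30 → clear.
Marcus: starts 16:15 at or after Nadia ends 12:30 → clear.
Hannah: starts 16:45 at or after Nadia ends 12:30 → clear.

No — it doesn't clash with anything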